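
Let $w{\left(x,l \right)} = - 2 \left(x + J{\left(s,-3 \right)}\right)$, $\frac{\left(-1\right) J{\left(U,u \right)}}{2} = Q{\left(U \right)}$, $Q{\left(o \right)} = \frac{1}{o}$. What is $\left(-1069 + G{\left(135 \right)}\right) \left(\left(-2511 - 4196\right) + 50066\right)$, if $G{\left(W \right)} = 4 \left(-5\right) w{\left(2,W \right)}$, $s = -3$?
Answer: $-41725811$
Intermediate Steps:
$J{\left(U,u \right)} = - \frac{2}{U}$
$w{\left(x,l \right)} = - \frac{4}{3} - 2 x$ ($w{\left(x,l \right)} = - 2 \left(x - \frac{2}{-3}\right) = - 2 \left(x - - \frac{2}{3}\right) = - 2 \left(x + \frac{2}{3}\right) = - 2 \left(\frac{2}{3} + x\right) = - \frac{4}{3} - 2 x$)
$G{\left(W \right)} = \frac{320}{3}$ ($G{\left(W \right)} = 4 \left(-5\right) \left(- \frac{4}{3} - 4\right) = - 20 \left(- \frac{4}{3} - 4\right) = \left(-20\right) \left(- \frac{16}{3}\right) = \frac{320}{3}$)
$\left(-1069 + G{\left(135 \right)}\right) \left(\left(-2511 - 4196\right) + 50066\right) = \left(-1069 + \frac{320}{3}\right) \left(\left(-2511 - 4196\right) + 50066\right) = - \frac{2887 \left(\left(-2511 - 4196\right) + 50066\right)}{3} = - \frac{2887 \left(-6707 + 50066\right)}{3} = \left(- \frac{2887}{3}\right) 43359 = -41725811$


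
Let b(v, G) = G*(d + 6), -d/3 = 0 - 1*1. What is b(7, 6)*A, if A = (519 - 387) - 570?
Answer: -23652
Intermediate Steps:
A = -438 (A = 132 - 570 = -438)
d = 3 (d = -3*(0 - 1*1) = -3*(0 - 1) = -3*(-1) = 3)
b(v, G) = 9*G (b(v, G) = G*(3 + 6) = G*9 = 9*G)
b(7, 6)*A = (9*6)*(-438) = 54*(-438) = -23652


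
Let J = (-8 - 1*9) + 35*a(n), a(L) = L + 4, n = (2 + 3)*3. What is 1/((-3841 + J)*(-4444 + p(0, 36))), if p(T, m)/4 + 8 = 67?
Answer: 1/13436144 ≈ 7.4426e-8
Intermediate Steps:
p(T, m) = 236 (p(T, m) = -32 + 4*67 = -32 + 268 = 236)
n = 15 (n = 5*3 = 15)
a(L) = 4 + L
J = 648 (J = (-8 - 1*9) + 35*(4 + 15) = (-8 - 9) + 35*19 = -17 + 665 = 648)
1/((-3841 + J)*(-4444 + p(0, 36))) = 1/((-3841 + 648)*(-4444 + 236)) = 1/(-3193*(-4208)) = 1/13436144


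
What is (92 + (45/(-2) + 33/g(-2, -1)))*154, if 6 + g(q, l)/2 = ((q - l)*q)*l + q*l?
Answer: 20559/2 ≈ 10280.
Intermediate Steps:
g(q, l) = -12 + 2*l*q + 2*l*q*(q - l) (g(q, l) = -12 + 2*(((q - l)*q)*l + q*l) = -12 + 2*((q*(q - l))*l + l*q) = -12 + 2*(l*q*(q - l) + l*q) = -12 + 2*(l*q + l*q*(q - l)) = -12 + (2*l*q + 2*l*q*(q - l)) = -12 + 2*l*q + 2*l*q*(q - l))
(92 + (45/(-2) + 33/g(-2, -1)))*154 = (92 + (45/(-2) + 33/(-12 - 2*(-2)*(-1)**2 + 2*(-1)*(-2) + 2*(-1)*(-2)**2)))*154 = (92 + (45*(-1/2) + 33/(-12 - 2*(-2)*1 + 4 + 2*(-1)*4)))*154 = (92 + (-45/2 + 33/(-12 + 4 + 4 - 8)))*154 = (92 + (-45/2 + 33/(-12)))*154 = (92 + (-45/2 + 33*(-1/12)))*154 = (92 + (-45/2 - 11/4))*154 = (92 - 101/4)*154 = (267/4)*154 = 20559/2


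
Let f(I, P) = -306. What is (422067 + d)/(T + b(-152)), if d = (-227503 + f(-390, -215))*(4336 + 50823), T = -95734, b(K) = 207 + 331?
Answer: 3141323641/23799 ≈ 1.3199e+5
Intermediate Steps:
b(K) = 538
d = -12565716631 (d = (-227503 - 306)*(4336 + 50823) = -227809*55159 = -12565716631)
(422067 + d)/(T + b(-152)) = (422067 - 12565716631)/(-95734 + 538) = -12565294564/(-95196) = -12565294564*(-1/95196) = 3141323641/23799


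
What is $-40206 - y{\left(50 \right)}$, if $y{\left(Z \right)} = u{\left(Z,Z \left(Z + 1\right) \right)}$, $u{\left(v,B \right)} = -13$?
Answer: $-40193$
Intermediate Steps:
$y{\left(Z \right)} = -13$
$-40206 - y{\left(50 \right)} = -40206 - -13 = -40206 + 13 = -40193$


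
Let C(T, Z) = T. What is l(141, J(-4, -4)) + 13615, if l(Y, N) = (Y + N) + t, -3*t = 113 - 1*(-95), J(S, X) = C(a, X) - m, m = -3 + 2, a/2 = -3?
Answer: 41045/3 ≈ 13682.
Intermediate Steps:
a = -6 (a = 2*(-3) = -6)
m = -1
J(S, X) = -5 (J(S, X) = -6 - 1*(-1) = -6 + 1 = -5)
t = -208/3 (t = -(113 - 1*(-95))/3 = -(113 + 95)/3 = -⅓*208 = -208/3 ≈ -69.333)
l(Y, N) = -208/3 + N + Y (l(Y, N) = (Y + N) - 208/3 = (N + Y) - 208/3 = -208/3 + N + Y)
l(141, J(-4, -4)) + 13615 = (-208/3 - 5 + 141) + 13615 = 200/3 + 13615 = 41045/3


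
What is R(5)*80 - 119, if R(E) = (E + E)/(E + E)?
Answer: -39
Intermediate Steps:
R(E) = 1 (R(E) = (2*E)/((2*E)) = (2*E)*(1/(2*E)) = 1)
R(5)*80 - 119 = 1*80 - 119 = 80 - 119 = -39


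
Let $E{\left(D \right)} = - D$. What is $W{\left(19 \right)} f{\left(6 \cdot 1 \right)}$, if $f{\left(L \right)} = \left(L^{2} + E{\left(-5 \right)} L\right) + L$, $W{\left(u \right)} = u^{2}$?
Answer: $25992$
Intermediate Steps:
$f{\left(L \right)} = L^{2} + 6 L$ ($f{\left(L \right)} = \left(L^{2} + \left(-1\right) \left(-5\right) L\right) + L = \left(L^{2} + 5 L\right) + L = L^{2} + 6 L$)
$W{\left(19 \right)} f{\left(6 \cdot 1 \right)} = 19^{2} \cdot 6 \cdot 1 \left(6 + 6 \cdot 1\right) = 361 \cdot 6 \left(6 + 6\right) = 361 \cdot 6 \cdot 12 = 361 \cdot 72 = 25992$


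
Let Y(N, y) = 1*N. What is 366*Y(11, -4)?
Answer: 4026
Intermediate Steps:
Y(N, y) = N
366*Y(11, -4) = 366*11 = 4026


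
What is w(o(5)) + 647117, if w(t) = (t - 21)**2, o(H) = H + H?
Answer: 647238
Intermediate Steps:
o(H) = 2*H
w(t) = (-21 + t)**2
w(o(5)) + 647117 = (-21 + 2*5)**2 + 647117 = (-21 + 10)**2 + 647117 = (-11)**2 + 647117 = 121 + 647117 = 647238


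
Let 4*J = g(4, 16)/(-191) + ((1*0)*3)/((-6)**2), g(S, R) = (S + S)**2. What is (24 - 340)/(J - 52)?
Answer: 15089/2487 ≈ 6.0671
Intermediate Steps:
g(S, R) = 4*S**2 (g(S, R) = (2*S)**2 = 4*S**2)
J = -16/191 (J = ((4*4**2)/(-191) + ((1*0)*3)/((-6)**2))/4 = ((4*16)*(-1/191) + (0*3)/36)/4 = (64*(-1/191) + 0*(1/36))/4 = (-64/191 + 0)/4 = (1/4)*(-64/191) = -16/191 ≈ -0.083770)
(24 - 340)/(J - 52) = (24 - 340)/(-16/191 - 52) = -316/(-9948/191) = -316*(-191/9948) = 15089/2487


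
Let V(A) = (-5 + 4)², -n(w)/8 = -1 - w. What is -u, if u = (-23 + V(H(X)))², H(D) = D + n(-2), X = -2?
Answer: -484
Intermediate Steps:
n(w) = 8 + 8*w (n(w) = -8*(-1 - w) = 8 + 8*w)
H(D) = -8 + D (H(D) = D + (8 + 8*(-2)) = D + (8 - 16) = D - 8 = -8 + D)
V(A) = 1 (V(A) = (-1)² = 1)
u = 484 (u = (-23 + 1)² = (-22)² = 484)
-u = -1*484 = -484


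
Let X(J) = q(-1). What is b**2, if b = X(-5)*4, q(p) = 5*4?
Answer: 6400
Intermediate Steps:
q(p) = 20
X(J) = 20
b = 80 (b = 20*4 = 80)
b**2 = 80**2 = 6400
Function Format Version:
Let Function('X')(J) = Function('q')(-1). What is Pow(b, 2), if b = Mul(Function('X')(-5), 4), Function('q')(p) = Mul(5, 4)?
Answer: 6400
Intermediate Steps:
Function('q')(p) = 20
Function('X')(J) = 20
b = 80 (b = Mul(20, 4) = 80)
Pow(b, 2) = Pow(80, 2) = 6400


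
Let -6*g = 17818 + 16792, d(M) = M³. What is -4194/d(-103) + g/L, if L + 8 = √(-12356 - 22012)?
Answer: 18963793663/14109291024 + 17305*I*√537/12912 ≈ 1.3441 + 31.057*I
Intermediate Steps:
g = -17305/3 (g = -(17818 + 16792)/6 = -⅙*34610 = -17305/3 ≈ -5768.3)
L = -8 + 8*I*√537 (L = -8 + √(-12356 - 22012) = -8 + √(-34368) = -8 + 8*I*√537 ≈ -8.0 + 185.39*I)
-4194/d(-103) + g/L = -4194/((-103)³) - 17305/(3*(-8 + 8*I*√537)) = -4194/(-1092727) - 17305/(3*(-8 + 8*I*√537)) = -4194*(-1/1092727) - 17305/(3*(-8 + 8*I*√537)) = 4194/1092727 - 17305/(3*(-8 + 8*I*√537))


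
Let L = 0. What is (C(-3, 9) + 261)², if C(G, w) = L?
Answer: 68121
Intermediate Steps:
C(G, w) = 0
(C(-3, 9) + 261)² = (0 + 261)² = 261² = 68121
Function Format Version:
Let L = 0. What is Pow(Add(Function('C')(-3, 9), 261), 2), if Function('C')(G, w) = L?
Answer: 68121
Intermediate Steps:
Function('C')(G, w) = 0
Pow(Add(Function('C')(-3, 9), 261), 2) = Pow(Add(0, 261), 2) = Pow(261, 2) = 68121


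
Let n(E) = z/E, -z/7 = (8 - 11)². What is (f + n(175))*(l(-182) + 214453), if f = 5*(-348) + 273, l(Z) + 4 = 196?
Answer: -1574807436/5 ≈ -3.1496e+8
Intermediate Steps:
l(Z) = 192 (l(Z) = -4 + 196 = 192)
z = -63 (z = -7*(8 - 11)² = -7*(-3)² = -7*9 = -63)
f = -1467 (f = -1740 + 273 = -1467)
n(E) = -63/E
(f + n(175))*(l(-182) + 214453) = (-1467 - 63/175)*(192 + 214453) = (-1467 - 63*1/175)*214645 = (-1467 - 9/25)*214645 = -36684/25*214645 = -1574807436/5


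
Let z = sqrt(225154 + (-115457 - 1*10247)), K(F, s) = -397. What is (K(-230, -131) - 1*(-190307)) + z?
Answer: 189910 + 15*sqrt(442) ≈ 1.9023e+5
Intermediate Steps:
z = 15*sqrt(442) (z = sqrt(225154 + (-115457 - 10247)) = sqrt(225154 - 125704) = sqrt(99450) = 15*sqrt(442) ≈ 315.36)
(K(-230, -131) - 1*(-190307)) + z = (-397 - 1*(-190307)) + 15*sqrt(442) = (-397 + 190307) + 15*sqrt(442) = 189910 + 15*sqrt(442)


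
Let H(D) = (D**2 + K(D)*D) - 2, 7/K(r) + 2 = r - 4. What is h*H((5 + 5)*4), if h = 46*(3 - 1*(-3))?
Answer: 7536456/17 ≈ 4.4332e+5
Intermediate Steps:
K(r) = 7/(-6 + r) (K(r) = 7/(-2 + (r - 4)) = 7/(-2 + (-4 + r)) = 7/(-6 + r))
H(D) = -2 + D**2 + 7*D/(-6 + D) (H(D) = (D**2 + (7/(-6 + D))*D) - 2 = (D**2 + 7*D/(-6 + D)) - 2 = -2 + D**2 + 7*D/(-6 + D))
h = 276 (h = 46*(3 + 3) = 46*6 = 276)
h*H((5 + 5)*4) = 276*((7*((5 + 5)*4) + (-6 + (5 + 5)*4)*(-2 + ((5 + 5)*4)**2))/(-6 + (5 + 5)*4)) = 276*((7*(10*4) + (-6 + 10*4)*(-2 + (10*4)**2))/(-6 + 10*4)) = 276*((7*40 + (-6 + 40)*(-2 + 40**2))/(-6 + 40)) = 276*((280 + 34*(-2 + 1600))/34) = 276*((280 + 34*1598)/34) = 276*((280 + 54332)/34) = 276*((1/34)*54612) = 276*(27306/17) = 7536456/17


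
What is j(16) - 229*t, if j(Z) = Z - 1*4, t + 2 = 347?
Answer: -78993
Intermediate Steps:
t = 345 (t = -2 + 347 = 345)
j(Z) = -4 + Z (j(Z) = Z - 4 = -4 + Z)
j(16) - 229*t = (-4 + 16) - 229*345 = 12 - 79005 = -78993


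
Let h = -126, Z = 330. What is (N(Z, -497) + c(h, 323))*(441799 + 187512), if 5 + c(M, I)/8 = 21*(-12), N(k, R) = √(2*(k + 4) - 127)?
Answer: -1293863416 + 629311*√541 ≈ -1.2792e+9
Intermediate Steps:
N(k, R) = √(-119 + 2*k) (N(k, R) = √(2*(4 + k) - 127) = √((8 + 2*k) - 127) = √(-119 + 2*k))
c(M, I) = -2056 (c(M, I) = -40 + 8*(21*(-12)) = -40 + 8*(-252) = -40 - 2016 = -2056)
(N(Z, -497) + c(h, 323))*(441799 + 187512) = (√(-119 + 2*330) - 2056)*(441799 + 187512) = (√(-119 + 660) - 2056)*629311 = (√541 - 2056)*629311 = (-2056 + √541)*629311 = -1293863416 + 629311*√541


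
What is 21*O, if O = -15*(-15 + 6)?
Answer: 2835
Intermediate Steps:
O = 135 (O = -15*(-9) = 135)
21*O = 21*135 = 2835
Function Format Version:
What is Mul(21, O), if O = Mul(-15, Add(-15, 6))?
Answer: 2835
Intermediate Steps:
O = 135 (O = Mul(-15, -9) = 135)
Mul(21, O) = Mul(21, 135) = 2835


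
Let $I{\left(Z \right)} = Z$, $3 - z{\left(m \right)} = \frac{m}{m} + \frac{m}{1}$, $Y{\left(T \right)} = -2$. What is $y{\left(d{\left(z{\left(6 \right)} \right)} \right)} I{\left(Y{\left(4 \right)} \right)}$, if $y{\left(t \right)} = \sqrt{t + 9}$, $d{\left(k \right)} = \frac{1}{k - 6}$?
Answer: $- \frac{\sqrt{890}}{5} \approx -5.9666$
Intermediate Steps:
$z{\left(m \right)} = 2 - m$ ($z{\left(m \right)} = 3 - \left(\frac{m}{m} + \frac{m}{1}\right) = 3 - \left(1 + m 1\right) = 3 - \left(1 + m\right) = 2 - m$)
$d{\left(k \right)} = \frac{1}{-6 + k}$ ($d{\left(k \right)} = \frac{1}{k - 6} = \frac{1}{-6 + k}$)
$y{\left(t \right)} = \sqrt{9 + t}$
$y{\left(d{\left(z{\left(6 \right)} \right)} \right)} I{\left(Y{\left(4 \right)} \right)} = \sqrt{9 + \frac{1}{-6 + \left(2 - 6\right)}} \left(-2\right) = \sqrt{9 + \frac{1}{-6 - 4}} \left(-2\right) = \sqrt{9 + \frac{1}{-10}} \left(-2\right) = \sqrt{9 - \frac{1}{10}} \left(-2\right) = \sqrt{\frac{89}{10}} \left(-2\right) = \frac{\sqrt{890}}{10} \left(-2\right) = - \frac{\sqrt{890}}{5}$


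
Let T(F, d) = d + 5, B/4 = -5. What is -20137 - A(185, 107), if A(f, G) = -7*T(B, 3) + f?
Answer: -20266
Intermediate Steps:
B = -20 (B = 4*(-5) = -20)
T(F, d) = 5 + d
A(f, G) = -56 + f (A(f, G) = -7*(5 + 3) + f = -7*8 + f = -56 + f)
-20137 - A(185, 107) = -20137 - (-56 + 185) = -20137 - 1*129 = -20137 - 129 = -20266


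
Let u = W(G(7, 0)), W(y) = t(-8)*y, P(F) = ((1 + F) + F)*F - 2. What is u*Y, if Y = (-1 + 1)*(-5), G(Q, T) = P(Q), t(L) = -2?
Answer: 0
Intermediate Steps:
P(F) = -2 + F*(1 + 2*F) (P(F) = (1 + 2*F)*F - 2 = F*(1 + 2*F) - 2 = -2 + F*(1 + 2*F))
G(Q, T) = -2 + Q + 2*Q²
Y = 0 (Y = 0*(-5) = 0)
W(y) = -2*y
u = -206 (u = -2*(-2 + 7 + 2*7²) = -2*(-2 + 7 + 2*49) = -2*(-2 + 7 + 98) = -2*103 = -206)
u*Y = -206*0 = 0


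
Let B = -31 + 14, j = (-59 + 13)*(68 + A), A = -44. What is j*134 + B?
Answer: -147953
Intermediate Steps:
j = -1104 (j = (-59 + 13)*(68 - 44) = -46*24 = -1104)
B = -17
j*134 + B = -1104*134 - 17 = -147936 - 17 = -147953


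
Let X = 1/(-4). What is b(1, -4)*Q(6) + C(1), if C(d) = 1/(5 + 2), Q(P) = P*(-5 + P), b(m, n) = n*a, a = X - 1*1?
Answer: 211/7 ≈ 30.143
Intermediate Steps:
X = -1/4 ≈ -0.25000
a = -5/4 (a = -1/4 - 1*1 = -1/4 - 1 = -5/4 ≈ -1.2500)
b(m, n) = -5*n/4 (b(m, n) = n*(-5/4) = -5*n/4)
C(d) = 1/7
b(1, -4)*Q(6) + C(1) = (-5/4*(-4))*(6*(-5 + 6)) + 1/7 = 5*(6*1) + 1/7 = 5*6 + 1/7 = 30 + 1/7 = 211/7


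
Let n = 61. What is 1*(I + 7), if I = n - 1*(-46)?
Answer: 114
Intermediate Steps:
I = 107 (I = 61 - 1*(-46) = 61 + 46 = 107)
1*(I + 7) = 1*(107 + 7) = 1*114 = 114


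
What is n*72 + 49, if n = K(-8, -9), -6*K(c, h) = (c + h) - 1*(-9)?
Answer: 145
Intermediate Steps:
K(c, h) = -3/2 - c/6 - h/6 (K(c, h) = -((c + h) - 1*(-9))/6 = -((c + h) + 9)/6 = -(9 + c + h)/6 = -3/2 - c/6 - h/6)
n = 4/3 (n = -3/2 - ⅙*(-8) - ⅙*(-9) = -3/2 + 4/3 + 3/2 = 4/3 ≈ 1.3333)
n*72 + 49 = (4/3)*72 + 49 = 96 + 49 = 145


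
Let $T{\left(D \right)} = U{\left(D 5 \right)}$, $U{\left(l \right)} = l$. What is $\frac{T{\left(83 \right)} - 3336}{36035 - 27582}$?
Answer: $- \frac{2921}{8453} \approx -0.34556$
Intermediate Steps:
$T{\left(D \right)} = 5 D$ ($T{\left(D \right)} = D 5 = 5 D$)
$\frac{T{\left(83 \right)} - 3336}{36035 - 27582} = \frac{5 \cdot 83 - 3336}{36035 - 27582} = \frac{415 - 3336}{8453} = \left(-2921\right) \frac{1}{8453} = - \frac{2921}{8453}$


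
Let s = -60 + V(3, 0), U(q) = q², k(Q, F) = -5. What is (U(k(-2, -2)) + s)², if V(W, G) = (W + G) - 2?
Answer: 1156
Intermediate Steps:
V(W, G) = -2 + G + W (V(W, G) = (G + W) - 2 = -2 + G + W)
s = -59 (s = -60 + (-2 + 0 + 3) = -60 + 1 = -59)
(U(k(-2, -2)) + s)² = ((-5)² - 59)² = (25 - 59)² = (-34)² = 1156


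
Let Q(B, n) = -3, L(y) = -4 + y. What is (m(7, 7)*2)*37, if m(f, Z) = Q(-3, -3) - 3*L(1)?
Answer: 444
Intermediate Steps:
m(f, Z) = 6 (m(f, Z) = -3 - 3*(-4 + 1) = -3 - 3*(-3) = -3 + 9 = 6)
(m(7, 7)*2)*37 = (6*2)*37 = 12*37 = 444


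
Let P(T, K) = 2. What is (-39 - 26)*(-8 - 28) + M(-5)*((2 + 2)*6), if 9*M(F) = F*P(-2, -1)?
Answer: 6940/3 ≈ 2313.3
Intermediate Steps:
M(F) = 2*F/9 (M(F) = (F*2)/9 = (2*F)/9 = 2*F/9)
(-39 - 26)*(-8 - 28) + M(-5)*((2 + 2)*6) = (-39 - 26)*(-8 - 28) + ((2/9)*(-5))*((2 + 2)*6) = -65*(-36) - 40*6/9 = 2340 - 10/9*24 = 2340 - 80/3 = 6940/3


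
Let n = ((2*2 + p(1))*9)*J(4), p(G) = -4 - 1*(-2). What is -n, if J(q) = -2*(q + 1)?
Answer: 180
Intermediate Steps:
p(G) = -2 (p(G) = -4 + 2 = -2)
J(q) = -2 - 2*q (J(q) = -2*(1 + q) = -2 - 2*q)
n = -180 (n = ((2*2 - 2)*9)*(-2 - 2*4) = ((4 - 2)*9)*(-2 - 8) = (2*9)*(-10) = 18*(-10) = -180)
-n = -1*(-180) = 180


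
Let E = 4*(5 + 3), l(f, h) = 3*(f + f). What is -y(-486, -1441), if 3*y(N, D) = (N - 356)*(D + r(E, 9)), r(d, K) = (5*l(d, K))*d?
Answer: 24652918/3 ≈ 8.2176e+6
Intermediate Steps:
l(f, h) = 6*f (l(f, h) = 3*(2*f) = 6*f)
E = 32 (E = 4*8 = 32)
r(d, K) = 30*d² (r(d, K) = (5*(6*d))*d = (30*d)*d = 30*d²)
y(N, D) = (-356 + N)*(30720 + D)/3 (y(N, D) = ((N - 356)*(D + 30*32²))/3 = ((-356 + N)*(D + 30*1024))/3 = ((-356 + N)*(D + 30720))/3 = ((-356 + N)*(30720 + D))/3 = (-356 + N)*(30720 + D)/3)
-y(-486, -1441) = -(-3645440 + 10240*(-486) - 356/3*(-1441) + (⅓)*(-1441)*(-486)) = -(-3645440 - 4976640 + 512996/3 + 233442) = -1*(-24652918/3) = 24652918/3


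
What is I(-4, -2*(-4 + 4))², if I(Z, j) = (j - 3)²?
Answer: 81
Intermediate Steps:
I(Z, j) = (-3 + j)²
I(-4, -2*(-4 + 4))² = ((-3 - 2*(-4 + 4))²)² = ((-3 - 2*0)²)² = ((-3 + 0)²)² = ((-3)²)² = 9² = 81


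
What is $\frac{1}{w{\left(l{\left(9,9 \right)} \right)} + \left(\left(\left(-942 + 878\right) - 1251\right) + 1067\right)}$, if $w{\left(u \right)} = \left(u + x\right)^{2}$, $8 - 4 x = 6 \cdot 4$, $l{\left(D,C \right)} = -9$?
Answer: $- \frac{1}{79} \approx -0.012658$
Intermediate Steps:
$x = -4$ ($x = 2 - \frac{6 \cdot 4}{4} = 2 - 6 = -4$)
$w{\left(u \right)} = \left(-4 + u\right)^{2}$ ($w{\left(u \right)} = \left(u - 4\right)^{2} = \left(-4 + u\right)^{2}$)
$\frac{1}{w{\left(l{\left(9,9 \right)} \right)} + \left(\left(\left(-942 + 878\right) - 1251\right) + 1067\right)} = \frac{1}{\left(-4 - 9\right)^{2} + \left(\left(\left(-942 + 878\right) - 1251\right) + 1067\right)} = \frac{1}{\left(-13\right)^{2} + \left(\left(-64 - 1251\right) + 1067\right)} = \frac{1}{169 + \left(-1315 + 1067\right)} = \frac{1}{169 - 248} = \frac{1}{-79} = - \frac{1}{79}$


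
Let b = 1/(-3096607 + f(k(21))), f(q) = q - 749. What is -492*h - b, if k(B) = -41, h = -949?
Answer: 1446199438477/3097397 ≈ 4.6691e+5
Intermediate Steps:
f(q) = -749 + q
b = -1/3097397 (b = 1/(-3096607 + (-749 - 41)) = 1/(-3096607 - 790) = 1/(-3097397) = -1/3097397 ≈ -3.2285e-7)
-492*h - b = -492*(-949) - 1*(-1/3097397) = 466908 + 1/3097397 = 1446199438477/3097397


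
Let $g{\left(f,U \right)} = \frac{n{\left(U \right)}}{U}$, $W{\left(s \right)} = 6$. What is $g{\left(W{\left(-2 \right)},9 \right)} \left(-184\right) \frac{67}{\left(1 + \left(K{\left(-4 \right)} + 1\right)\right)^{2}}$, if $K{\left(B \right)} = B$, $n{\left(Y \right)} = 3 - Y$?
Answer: $\frac{6164}{3} \approx 2054.7$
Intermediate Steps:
$g{\left(f,U \right)} = \frac{3 - U}{U}$
$g{\left(W{\left(-2 \right)},9 \right)} \left(-184\right) \frac{67}{\left(1 + \left(K{\left(-4 \right)} + 1\right)\right)^{2}} = \frac{3 - 9}{9} \left(-184\right) \frac{67}{\left(1 + \left(-4 + 1\right)\right)^{2}} = \frac{3 - 9}{9} \left(-184\right) \frac{67}{\left(1 - 3\right)^{2}} = \frac{1}{9} \left(-6\right) \left(-184\right) \frac{67}{\left(-2\right)^{2}} = \left(- \frac{2}{3}\right) \left(-184\right) \frac{67}{4} = \frac{368 \cdot 67 \cdot \frac{1}{4}}{3} = \frac{368}{3} \cdot \frac{67}{4} = \frac{6164}{3}$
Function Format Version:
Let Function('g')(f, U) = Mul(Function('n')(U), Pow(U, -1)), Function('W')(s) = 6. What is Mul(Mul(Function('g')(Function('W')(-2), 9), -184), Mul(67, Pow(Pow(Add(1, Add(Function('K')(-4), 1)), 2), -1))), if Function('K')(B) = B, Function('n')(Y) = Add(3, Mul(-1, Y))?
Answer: Rational(6164, 3) ≈ 2054.7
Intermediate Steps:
Function('g')(f, U) = Mul(Pow(U, -1), Add(3, Mul(-1, U))) (Function('g')(f, U) = Mul(Add(3, Mul(-1, U)), Pow(U, -1)) = Mul(Pow(U, -1), Add(3, Mul(-1, U))))
Mul(Mul(Function('g')(Function('W')(-2), 9), -184), Mul(67, Pow(Pow(Add(1, Add(Function('K')(-4), 1)), 2), -1))) = Mul(Mul(Mul(Pow(9, -1), Add(3, Mul(-1, 9))), -184), Mul(67, Pow(Pow(Add(1, Add(-4, 1)), 2), -1))) = Mul(Mul(Mul(Rational(1, 9), Add(3, -9)), -184), Mul(67, Pow(Pow(Add(1, -3), 2), -1))) = Mul(Mul(Mul(Rational(1, 9), -6), -184), Mul(67, Pow(Pow(-2, 2), -1))) = Mul(Mul(Rational(-2, 3), -184), Mul(67, Pow(4, -1))) = Mul(Rational(368, 3), Mul(67, Rational(1, 4))) = Mul(Rational(368, 3), Rational(67, 4)) = Rational(6164, 3)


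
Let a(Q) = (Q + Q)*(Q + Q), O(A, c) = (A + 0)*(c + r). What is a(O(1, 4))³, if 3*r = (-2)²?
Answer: 1073741824/729 ≈ 1.4729e+6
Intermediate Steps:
r = 4/3 (r = (⅓)*(-2)² = (⅓)*4 = 4/3 ≈ 1.3333)
O(A, c) = A*(4/3 + c) (O(A, c) = (A + 0)*(c + 4/3) = A*(4/3 + c))
a(Q) = 4*Q² (a(Q) = (2*Q)*(2*Q) = 4*Q²)
a(O(1, 4))³ = (4*((⅓)*1*(4 + 3*4))²)³ = (4*((⅓)*1*(4 + 12))²)³ = (4*((⅓)*1*16)²)³ = (4*(16/3)²)³ = (4*(256/9))³ = (1024/9)³ = 1073741824/729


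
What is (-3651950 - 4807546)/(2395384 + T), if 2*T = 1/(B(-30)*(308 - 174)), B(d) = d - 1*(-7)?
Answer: -52144333344/14765146975 ≈ -3.5316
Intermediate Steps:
B(d) = 7 + d (B(d) = d + 7 = 7 + d)
T = -1/6164 (T = 1/(2*(((7 - 30)*(308 - 174)))) = 1/(2*((-23*134))) = (½)/(-3082) = (½)*(-1/3082) = -1/6164 ≈ -0.00016223)
(-3651950 - 4807546)/(2395384 + T) = (-3651950 - 4807546)/(2395384 - 1/6164) = -8459496/14765146975/6164 = -8459496*6164/14765146975 = -52144333344/14765146975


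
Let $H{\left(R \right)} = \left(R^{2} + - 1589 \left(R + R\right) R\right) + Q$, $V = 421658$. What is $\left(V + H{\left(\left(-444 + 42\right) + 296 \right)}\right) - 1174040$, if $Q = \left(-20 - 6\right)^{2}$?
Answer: $-36448478$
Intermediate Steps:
$Q = 676$ ($Q = \left(-26\right)^{2} = 676$)
$H{\left(R \right)} = 676 - 3177 R^{2}$ ($H{\left(R \right)} = \left(R^{2} + - 1589 \left(R + R\right) R\right) + 676 = \left(R^{2} + - 1589 \cdot 2 R R\right) + 676 = \left(R^{2} + - 3178 R R\right) + 676 = \left(R^{2} - 3178 R^{2}\right) + 676 = - 3177 R^{2} + 676 = 676 - 3177 R^{2}$)
$\left(V + H{\left(\left(-444 + 42\right) + 296 \right)}\right) - 1174040 = \left(421658 + \left(676 - 3177 \left(\left(-444 + 42\right) + 296\right)^{2}\right)\right) - 1174040 = \left(421658 + \left(676 - 3177 \left(-402 + 296\right)^{2}\right)\right) - 1174040 = \left(421658 + \left(676 - 3177 \left(-106\right)^{2}\right)\right) - 1174040 = \left(421658 + \left(676 - 35696772\right)\right) - 1174040 = \left(421658 - 35696096\right) - 1174040 = -35274438 - 1174040 = -36448478$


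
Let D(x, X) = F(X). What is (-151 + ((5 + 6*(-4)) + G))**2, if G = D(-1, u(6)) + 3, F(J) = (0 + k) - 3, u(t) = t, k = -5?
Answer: 30625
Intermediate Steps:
F(J) = -8 (F(J) = (0 - 5) - 3 = -5 - 3 = -8)
D(x, X) = -8
G = -5 (G = -8 + 3 = -5)
(-151 + ((5 + 6*(-4)) + G))**2 = (-151 + ((5 + 6*(-4)) - 5))**2 = (-151 + ((5 - 24) - 5))**2 = (-151 + (-19 - 5))**2 = (-151 - 24)**2 = (-175)**2 = 30625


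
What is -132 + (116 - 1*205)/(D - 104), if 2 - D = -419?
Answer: -41933/317 ≈ -132.28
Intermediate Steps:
D = 421 (D = 2 - 1*(-419) = 2 + 419 = 421)
-132 + (116 - 1*205)/(D - 104) = -132 + (116 - 1*205)/(421 - 104) = -132 + (116 - 205)/317 = -132 + (1/317)*(-89) = -132 - 89/317 = -41933/317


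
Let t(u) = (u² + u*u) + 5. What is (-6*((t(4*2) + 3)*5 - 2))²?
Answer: 16548624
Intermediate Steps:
t(u) = 5 + 2*u² (t(u) = (u² + u²) + 5 = 2*u² + 5 = 5 + 2*u²)
(-6*((t(4*2) + 3)*5 - 2))² = (-6*(((5 + 2*(4*2)²) + 3)*5 - 2))² = (-6*(((5 + 2*8²) + 3)*5 - 2))² = (-6*(((5 + 2*64) + 3)*5 - 2))² = (-6*(((5 + 128) + 3)*5 - 2))² = (-6*((133 + 3)*5 - 2))² = (-6*(136*5 - 2))² = (-6*(680 - 2))² = (-6*678)² = (-4068)² = 16548624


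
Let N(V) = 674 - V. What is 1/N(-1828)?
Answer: 1/2502 ≈ 0.00039968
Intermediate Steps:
1/N(-1828) = 1/(674 - 1*(-1828)) = 1/(674 + 1828) = 1/2502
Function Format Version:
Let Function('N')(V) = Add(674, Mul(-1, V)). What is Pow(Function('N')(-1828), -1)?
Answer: Rational(1, 2502) ≈ 0.00039968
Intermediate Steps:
Pow(Function('N')(-1828), -1) = Pow(Add(674, Mul(-1, -1828)), -1) = Pow(Add(674, 1828), -1) = Pow(2502, -1) = Rational(1, 2502)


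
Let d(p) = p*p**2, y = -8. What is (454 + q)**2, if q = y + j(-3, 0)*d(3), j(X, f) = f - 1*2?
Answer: 153664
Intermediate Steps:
j(X, f) = -2 + f (j(X, f) = f - 2 = -2 + f)
d(p) = p**3
q = -62 (q = -8 + (-2 + 0)*3**3 = -8 - 2*27 = -8 - 54 = -62)
(454 + q)**2 = (454 - 62)**2 = 392**2 = 153664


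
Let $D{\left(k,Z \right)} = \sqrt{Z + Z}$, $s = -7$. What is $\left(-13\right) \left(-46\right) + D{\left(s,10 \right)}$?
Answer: $598 + 2 \sqrt{5} \approx 602.47$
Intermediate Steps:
$D{\left(k,Z \right)} = \sqrt{2} \sqrt{Z}$ ($D{\left(k,Z \right)} = \sqrt{2 Z} = \sqrt{2} \sqrt{Z}$)
$\left(-13\right) \left(-46\right) + D{\left(s,10 \right)} = \left(-13\right) \left(-46\right) + \sqrt{2} \sqrt{10} = 598 + 2 \sqrt{5}$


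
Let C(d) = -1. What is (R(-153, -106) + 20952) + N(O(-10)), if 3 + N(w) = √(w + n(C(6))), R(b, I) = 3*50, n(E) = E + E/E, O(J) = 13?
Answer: 21099 + √13 ≈ 21103.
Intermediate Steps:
n(E) = 1 + E (n(E) = E + 1 = 1 + E)
R(b, I) = 150
N(w) = -3 + √w (N(w) = -3 + √(w + (1 - 1)) = -3 + √(w + 0) = -3 + √w)
(R(-153, -106) + 20952) + N(O(-10)) = (150 + 20952) + (-3 + √13) = 21102 + (-3 + √13) = 21099 + √13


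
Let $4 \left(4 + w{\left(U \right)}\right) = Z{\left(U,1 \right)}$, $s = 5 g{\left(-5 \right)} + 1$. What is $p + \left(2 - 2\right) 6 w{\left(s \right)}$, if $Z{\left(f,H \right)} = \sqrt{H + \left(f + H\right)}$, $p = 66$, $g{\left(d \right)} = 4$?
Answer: $66$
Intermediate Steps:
$s = 21$ ($s = 5 \cdot 4 + 1 = 20 + 1 = 21$)
$Z{\left(f,H \right)} = \sqrt{f + 2 H}$ ($Z{\left(f,H \right)} = \sqrt{H + \left(H + f\right)} = \sqrt{f + 2 H}$)
$w{\left(U \right)} = -4 + \frac{\sqrt{2 + U}}{4}$ ($w{\left(U \right)} = -4 + \frac{\sqrt{U + 2 \cdot 1}}{4} = -4 + \frac{\sqrt{U + 2}}{4} = -4 + \frac{\sqrt{2 + U}}{4}$)
$p + \left(2 - 2\right) 6 w{\left(s \right)} = 66 + \left(2 - 2\right) 6 \left(-4 + \frac{\sqrt{2 + 21}}{4}\right) = 66 + 0 \cdot 6 \left(-4 + \frac{\sqrt{23}}{4}\right) = 66 + 0 \left(-4 + \frac{\sqrt{23}}{4}\right) = 66 + 0 = 66$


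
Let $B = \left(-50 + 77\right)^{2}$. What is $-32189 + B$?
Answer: $-31460$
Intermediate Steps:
$B = 729$ ($B = 27^{2} = 729$)
$-32189 + B = -32189 + 729 = -31460$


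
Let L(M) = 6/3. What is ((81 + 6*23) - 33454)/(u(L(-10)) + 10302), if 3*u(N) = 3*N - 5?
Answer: -99705/30907 ≈ -3.2260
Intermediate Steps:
L(M) = 2 (L(M) = 6*(1/3) = 2)
u(N) = -5/3 + N (u(N) = (3*N - 5)/3 = (-5 + 3*N)/3 = -5/3 + N)
((81 + 6*23) - 33454)/(u(L(-10)) + 10302) = ((81 + 6*23) - 33454)/((-5/3 + 2) + 10302) = ((81 + 138) - 33454)/(1/3 + 10302) = (219 - 33454)/(30907/3) = -33235*3/30907 = -99705/30907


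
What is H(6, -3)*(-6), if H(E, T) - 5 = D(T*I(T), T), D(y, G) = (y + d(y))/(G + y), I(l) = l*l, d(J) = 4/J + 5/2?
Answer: -9431/270 ≈ -34.930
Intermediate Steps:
d(J) = 5/2 + 4/J (d(J) = 4/J + 5*(½) = 4/J + 5/2 = 5/2 + 4/J)
I(l) = l²
D(y, G) = (5/2 + y + 4/y)/(G + y) (D(y, G) = (y + (5/2 + 4/y))/(G + y) = (5/2 + y + 4/y)/(G + y))
H(E, T) = 5 + (4 + T⁶ + 5*T³/2)/(T³*(T + T³)) (H(E, T) = 5 + (4 + (T*T²)² + 5*(T*T²)/2)/(((T*T²))*(T + T*T²)) = 5 + (4 + (T³)² + 5*T³/2)/((T³)*(T + T³)) = 5 + (4 + T⁶ + 5*T³/2)/(T³*(T + T³)))
H(6, -3)*(-6) = ((½)*(8 + 5*(-3)³ + 10*(-3)⁴ + 12*(-3)⁶)/((-3)⁴*(1 + (-3)²)))*(-6) = ((½)*(1/81)*(8 + 5*(-27) + 10*81 + 12*729)/(1 + 9))*(-6) = ((½)*(1/81)*(8 - 135 + 810 + 8748)/10)*(-6) = ((½)*(1/81)*(⅒)*9431)*(-6) = (9431/1620)*(-6) = -9431/270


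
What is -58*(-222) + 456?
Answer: 13332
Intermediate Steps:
-58*(-222) + 456 = 12876 + 456 = 13332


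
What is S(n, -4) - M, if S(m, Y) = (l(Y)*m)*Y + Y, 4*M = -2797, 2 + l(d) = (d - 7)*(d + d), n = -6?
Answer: 11037/4 ≈ 2759.3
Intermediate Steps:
l(d) = -2 + 2*d*(-7 + d) (l(d) = -2 + (d - 7)*(d + d) = -2 + (-7 + d)*(2*d) = -2 + 2*d*(-7 + d))
M = -2797/4 (M = (¼)*(-2797) = -2797/4 ≈ -699.25)
S(m, Y) = Y + Y*m*(-2 - 14*Y + 2*Y²) (S(m, Y) = ((-2 - 14*Y + 2*Y²)*m)*Y + Y = (m*(-2 - 14*Y + 2*Y²))*Y + Y = Y*m*(-2 - 14*Y + 2*Y²) + Y = Y + Y*m*(-2 - 14*Y + 2*Y²))
S(n, -4) - M = -1*(-4)*(-1 + 2*(-6)*(1 - 1*(-4)² + 7*(-4))) - 1*(-2797/4) = -1*(-4)*(-1 + 2*(-6)*(1 - 1*16 - 28)) + 2797/4 = -1*(-4)*(-1 + 2*(-6)*(1 - 16 - 28)) + 2797/4 = -1*(-4)*(-1 + 2*(-6)*(-43)) + 2797/4 = -1*(-4)*(-1 + 516) + 2797/4 = -1*(-4)*515 + 2797/4 = 2060 + 2797/4 = 11037/4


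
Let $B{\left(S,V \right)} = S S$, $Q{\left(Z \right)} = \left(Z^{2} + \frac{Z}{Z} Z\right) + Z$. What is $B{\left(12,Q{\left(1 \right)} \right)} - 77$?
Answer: $67$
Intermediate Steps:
$Q{\left(Z \right)} = Z^{2} + 2 Z$ ($Q{\left(Z \right)} = \left(Z^{2} + 1 Z\right) + Z = \left(Z^{2} + Z\right) + Z = \left(Z + Z^{2}\right) + Z = Z^{2} + 2 Z$)
$B{\left(S,V \right)} = S^{2}$
$B{\left(12,Q{\left(1 \right)} \right)} - 77 = 12^{2} - 77 = 144 - 77 = 67$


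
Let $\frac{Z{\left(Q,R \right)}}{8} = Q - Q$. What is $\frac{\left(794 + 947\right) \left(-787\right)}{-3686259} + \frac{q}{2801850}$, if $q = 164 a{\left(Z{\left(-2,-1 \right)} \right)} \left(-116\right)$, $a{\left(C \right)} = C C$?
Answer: $\frac{1370167}{3686259} \approx 0.3717$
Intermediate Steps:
$Z{\left(Q,R \right)} = 0$ ($Z{\left(Q,R \right)} = 8 \left(Q - Q\right) = 8 \cdot 0 = 0$)
$a{\left(C \right)} = C^{2}$
$q = 0$ ($q = 164 \cdot 0^{2} \left(-116\right) = 164 \cdot 0 \left(-116\right) = 0 \left(-116\right) = 0$)
$\frac{\left(794 + 947\right) \left(-787\right)}{-3686259} + \frac{q}{2801850} = \frac{\left(794 + 947\right) \left(-787\right)}{-3686259} + \frac{0}{2801850} = 1741 \left(-787\right) \left(- \frac{1}{3686259}\right) + 0 \cdot \frac{1}{2801850} = \left(-1370167\right) \left(- \frac{1}{3686259}\right) + 0 = \frac{1370167}{3686259} + 0 = \frac{1370167}{3686259}$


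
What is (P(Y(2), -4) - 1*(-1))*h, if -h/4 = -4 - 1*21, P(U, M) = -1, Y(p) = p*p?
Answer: 0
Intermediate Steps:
Y(p) = p²
h = 100 (h = -4*(-4 - 1*21) = -4*(-4 - 21) = -4*(-25) = 100)
(P(Y(2), -4) - 1*(-1))*h = (-1 - 1*(-1))*100 = (-1 + 1)*100 = 0*100 = 0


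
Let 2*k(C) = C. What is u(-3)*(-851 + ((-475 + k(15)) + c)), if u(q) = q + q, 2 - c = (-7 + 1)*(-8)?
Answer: 8187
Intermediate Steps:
k(C) = C/2
c = -46 (c = 2 - (-7 + 1)*(-8) = 2 - (-6)*(-8) = 2 - 1*48 = 2 - 48 = -46)
u(q) = 2*q
u(-3)*(-851 + ((-475 + k(15)) + c)) = (2*(-3))*(-851 + ((-475 + (1/2)*15) - 46)) = -6*(-851 + ((-475 + 15/2) - 46)) = -6*(-851 + (-935/2 - 46)) = -6*(-851 - 1027/2) = -6*(-2729/2) = 8187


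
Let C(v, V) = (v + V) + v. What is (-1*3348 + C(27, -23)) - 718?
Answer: -4035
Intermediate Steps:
C(v, V) = V + 2*v (C(v, V) = (V + v) + v = V + 2*v)
(-1*3348 + C(27, -23)) - 718 = (-1*3348 + (-23 + 2*27)) - 718 = (-3348 + (-23 + 54)) - 718 = (-3348 + 31) - 718 = -3317 - 718 = -4035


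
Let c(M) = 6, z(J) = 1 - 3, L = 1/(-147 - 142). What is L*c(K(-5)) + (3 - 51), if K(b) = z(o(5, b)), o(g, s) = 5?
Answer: -13878/289 ≈ -48.021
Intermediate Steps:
L = -1/289 (L = 1/(-289) = -1/289 ≈ -0.0034602)
z(J) = -2
K(b) = -2
L*c(K(-5)) + (3 - 51) = -1/289*6 + (3 - 51) = -6/289 - 48 = -13878/289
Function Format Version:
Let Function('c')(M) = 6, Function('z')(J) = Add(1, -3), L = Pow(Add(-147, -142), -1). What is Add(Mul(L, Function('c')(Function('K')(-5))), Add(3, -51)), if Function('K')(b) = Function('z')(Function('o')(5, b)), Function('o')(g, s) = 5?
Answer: Rational(-13878, 289) ≈ -48.021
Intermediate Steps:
L = Rational(-1, 289) (L = Pow(-289, -1) = Rational(-1, 289) ≈ -0.0034602)
Function('z')(J) = -2
Function('K')(b) = -2
Add(Mul(L, Function('c')(Function('K')(-5))), Add(3, -51)) = Add(Mul(Rational(-1, 289), 6), Add(3, -51)) = Add(Rational(-6, 289), -48) = Rational(-13878, 289)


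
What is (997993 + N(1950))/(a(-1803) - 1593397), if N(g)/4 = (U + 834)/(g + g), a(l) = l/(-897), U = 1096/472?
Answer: -660210361682/1054090538175 ≈ -0.62633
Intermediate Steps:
U = 137/59 (U = 1096*(1/472) = 137/59 ≈ 2.3220)
a(l) = -l/897 (a(l) = l*(-1/897) = -l/897)
N(g) = 98686/(59*g) (N(g) = 4*((137/59 + 834)/(g + g)) = 4*(49343/(59*((2*g)))) = 4*(49343*(1/(2*g))/59) = 4*(49343/(118*g)) = 98686/(59*g))
(997993 + N(1950))/(a(-1803) - 1593397) = (997993 + (98686/59)/1950)/(-1/897*(-1803) - 1593397) = (997993 + (98686/59)*(1/1950))/(601/299 - 1593397) = (997993 + 49343/57525)/(-476425102/299) = (57409596668/57525)*(-299/476425102) = -660210361682/1054090538175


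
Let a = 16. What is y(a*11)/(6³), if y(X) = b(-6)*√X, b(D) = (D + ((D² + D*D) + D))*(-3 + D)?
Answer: -10*√11 ≈ -33.166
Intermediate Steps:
b(D) = (-3 + D)*(2*D + 2*D²) (b(D) = (D + ((D² + D²) + D))*(-3 + D) = (D + (2*D² + D))*(-3 + D) = (D + (D + 2*D²))*(-3 + D) = (2*D + 2*D²)*(-3 + D) = (-3 + D)*(2*D + 2*D²))
y(X) = -540*√X (y(X) = (2*(-6)*(-3 + (-6)² - 2*(-6)))*√X = (2*(-6)*(-3 + 36 + 12))*√X = (2*(-6)*45)*√X = -540*√X)
y(a*11)/(6³) = (-540*4*√11)/(6³) = -2160*√11/216 = -2160*√11*(1/216) = -10*√11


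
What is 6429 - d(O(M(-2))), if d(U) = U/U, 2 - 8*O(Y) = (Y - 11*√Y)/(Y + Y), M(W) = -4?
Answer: 6428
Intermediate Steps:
O(Y) = ¼ - (Y - 11*√Y)/(16*Y) (O(Y) = ¼ - (Y - 11*√Y)/(8*(Y + Y)) = ¼ - (Y - 11*√Y)/(8*(2*Y)) = ¼ - (Y - 11*√Y)*1/(2*Y)/8 = ¼ - (Y - 11*√Y)/(16*Y))
d(U) = 1
6429 - d(O(M(-2))) = 6429 - 1*1 = 6429 - 1 = 6428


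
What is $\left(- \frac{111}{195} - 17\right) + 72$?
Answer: $\frac{3538}{65} \approx 54.431$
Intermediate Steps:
$\left(- \frac{111}{195} - 17\right) + 72 = \left(\left(-111\right) \frac{1}{195} - 17\right) + 72 = \left(- \frac{37}{65} - 17\right) + 72 = - \frac{1142}{65} + 72 = \frac{3538}{65}$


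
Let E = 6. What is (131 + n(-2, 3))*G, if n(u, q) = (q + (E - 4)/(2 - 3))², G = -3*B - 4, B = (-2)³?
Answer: 2640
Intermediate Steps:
B = -8
G = 20 (G = -3*(-8) - 4 = 24 - 4 = 20)
n(u, q) = (-2 + q)² (n(u, q) = (q + (6 - 4)/(2 - 3))² = (q + 2/(-1))² = (q + 2*(-1))² = (q - 2)² = (-2 + q)²)
(131 + n(-2, 3))*G = (131 + (-2 + 3)²)*20 = (131 + 1²)*20 = (131 + 1)*20 = 132*20 = 2640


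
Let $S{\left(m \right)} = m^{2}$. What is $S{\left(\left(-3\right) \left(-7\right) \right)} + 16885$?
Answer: $17326$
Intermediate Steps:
$S{\left(\left(-3\right) \left(-7\right) \right)} + 16885 = \left(\left(-3\right) \left(-7\right)\right)^{2} + 16885 = 21^{2} + 16885 = 441 + 16885 = 17326$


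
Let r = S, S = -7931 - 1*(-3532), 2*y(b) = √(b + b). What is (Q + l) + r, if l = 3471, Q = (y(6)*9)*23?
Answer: -928 + 207*√3 ≈ -569.47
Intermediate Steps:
y(b) = √2*√b/2 (y(b) = √(b + b)/2 = √(2*b)/2 = (√2*√b)/2 = √2*√b/2)
S = -4399 (S = -7931 + 3532 = -4399)
Q = 207*√3 (Q = ((√2*√6/2)*9)*23 = (√3*9)*23 = (9*√3)*23 = 207*√3 ≈ 358.53)
r = -4399
(Q + l) + r = (207*√3 + 3471) - 4399 = (3471 + 207*√3) - 4399 = -928 + 207*√3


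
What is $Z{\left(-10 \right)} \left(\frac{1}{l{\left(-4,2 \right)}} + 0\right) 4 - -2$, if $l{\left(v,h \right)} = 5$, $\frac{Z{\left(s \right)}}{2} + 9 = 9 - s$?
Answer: $18$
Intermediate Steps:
$Z{\left(s \right)} = - 2 s$ ($Z{\left(s \right)} = -18 + 2 \left(9 - s\right) = -18 - \left(-18 + 2 s\right) = - 2 s$)
$Z{\left(-10 \right)} \left(\frac{1}{l{\left(-4,2 \right)}} + 0\right) 4 - -2 = \left(-2\right) \left(-10\right) \left(\frac{1}{5} + 0\right) 4 - -2 = 20 \left(\frac{1}{5} + 0\right) 4 + \left(-10 + 12\right) = 20 \cdot \frac{1}{5} \cdot 4 + 2 = 20 \cdot \frac{4}{5} + 2 = 16 + 2 = 18$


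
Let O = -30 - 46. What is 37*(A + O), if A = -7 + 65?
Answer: -666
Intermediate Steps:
A = 58
O = -76
37*(A + O) = 37*(58 - 76) = 37*(-18) = -666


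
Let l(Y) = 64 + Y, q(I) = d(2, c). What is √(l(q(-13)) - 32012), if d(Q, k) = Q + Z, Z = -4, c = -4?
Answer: 15*I*√142 ≈ 178.75*I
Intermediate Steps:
d(Q, k) = -4 + Q (d(Q, k) = Q - 4 = -4 + Q)
q(I) = -2 (q(I) = -4 + 2 = -2)
√(l(q(-13)) - 32012) = √((64 - 2) - 32012) = √(62 - 32012) = √(-31950) = 15*I*√142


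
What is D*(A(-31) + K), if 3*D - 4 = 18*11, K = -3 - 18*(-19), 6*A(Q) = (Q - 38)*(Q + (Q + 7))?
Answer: 196243/3 ≈ 65414.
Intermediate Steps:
A(Q) = (-38 + Q)*(7 + 2*Q)/6 (A(Q) = ((Q - 38)*(Q + (Q + 7)))/6 = ((-38 + Q)*(Q + (7 + Q)))/6 = ((-38 + Q)*(7 + 2*Q))/6 = (-38 + Q)*(7 + 2*Q)/6)
K = 339 (K = -3 + 342 = 339)
D = 202/3 (D = 4/3 + (18*11)/3 = 4/3 + (⅓)*198 = 4/3 + 66 = 202/3 ≈ 67.333)
D*(A(-31) + K) = 202*((-133/3 - 23/2*(-31) + (⅓)*(-31)²) + 339)/3 = 202*((-133/3 + 713/2 + (⅓)*961) + 339)/3 = 202*((-133/3 + 713/2 + 961/3) + 339)/3 = 202*(1265/2 + 339)/3 = (202/3)*(1943/2) = 196243/3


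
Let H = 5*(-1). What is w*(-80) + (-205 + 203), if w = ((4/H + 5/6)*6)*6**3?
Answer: -3458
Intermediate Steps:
H = -5
w = 216/5 (w = ((4/(-5) + 5/6)*6)*6**3 = ((4*(-1/5) + 5*(1/6))*6)*216 = ((-4/5 + 5/6)*6)*216 = ((1/30)*6)*216 = (1/5)*216 = 216/5 ≈ 43.200)
w*(-80) + (-205 + 203) = (216/5)*(-80) + (-205 + 203) = -3456 - 2 = -3458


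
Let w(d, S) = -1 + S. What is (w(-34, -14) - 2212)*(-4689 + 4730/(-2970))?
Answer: 282040642/27 ≈ 1.0446e+7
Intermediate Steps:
(w(-34, -14) - 2212)*(-4689 + 4730/(-2970)) = ((-1 - 14) - 2212)*(-4689 + 4730/(-2970)) = (-15 - 2212)*(-4689 + 4730*(-1/2970)) = -2227*(-4689 - 43/27) = -2227*(-126646/27) = 282040642/27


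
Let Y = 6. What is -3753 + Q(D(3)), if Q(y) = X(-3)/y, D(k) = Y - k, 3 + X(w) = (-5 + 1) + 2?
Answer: -11264/3 ≈ -3754.7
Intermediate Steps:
X(w) = -5 (X(w) = -3 + ((-5 + 1) + 2) = -3 + (-4 + 2) = -3 - 2 = -5)
D(k) = 6 - k
Q(y) = -5/y
-3753 + Q(D(3)) = -3753 - 5/(6 - 1*3) = -3753 - 5/(6 - 3) = -3753 - 5/3 = -11264/3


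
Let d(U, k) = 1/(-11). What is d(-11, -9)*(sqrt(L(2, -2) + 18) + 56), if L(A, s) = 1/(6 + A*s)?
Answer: -56/11 - sqrt(74)/22 ≈ -5.4819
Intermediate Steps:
d(U, k) = -1/11
d(-11, -9)*(sqrt(L(2, -2) + 18) + 56) = -(sqrt(1/(6 + 2*(-2)) + 18) + 56)/11 = -(sqrt(1/(6 - 4) + 18) + 56)/11 = -(sqrt(1/2 + 18) + 56)/11 = -(sqrt(37/2) + 56)/11 = -(sqrt(74)/2 + 56)/11 = -(56 + sqrt(74)/2)/11 = -56/11 - sqrt(74)/22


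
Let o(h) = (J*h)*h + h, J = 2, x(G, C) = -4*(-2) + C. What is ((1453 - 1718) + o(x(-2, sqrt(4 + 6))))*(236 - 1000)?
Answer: 83276 - 25212*sqrt(10) ≈ 3548.7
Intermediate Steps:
x(G, C) = 8 + C
o(h) = h + 2*h**2 (o(h) = (2*h)*h + h = 2*h**2 + h = h + 2*h**2)
((1453 - 1718) + o(x(-2, sqrt(4 + 6))))*(236 - 1000) = ((1453 - 1718) + (8 + sqrt(4 + 6))*(1 + 2*(8 + sqrt(4 + 6))))*(236 - 1000) = (-265 + (8 + sqrt(10))*(1 + 2*(8 + sqrt(10))))*(-764) = (-265 + (8 + sqrt(10))*(1 + (16 + 2*sqrt(10))))*(-764) = (-265 + (8 + sqrt(10))*(17 + 2*sqrt(10)))*(-764) = 202460 - 764*(8 + sqrt(10))*(17 + 2*sqrt(10))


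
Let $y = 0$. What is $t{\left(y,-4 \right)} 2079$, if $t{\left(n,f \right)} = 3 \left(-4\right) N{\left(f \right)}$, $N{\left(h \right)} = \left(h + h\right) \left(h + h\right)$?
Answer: $-1596672$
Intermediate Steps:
$N{\left(h \right)} = 4 h^{2}$ ($N{\left(h \right)} = 2 h 2 h = 4 h^{2}$)
$t{\left(n,f \right)} = - 48 f^{2}$ ($t{\left(n,f \right)} = 3 \left(-4\right) 4 f^{2} = - 12 \cdot 4 f^{2} = - 48 f^{2}$)
$t{\left(y,-4 \right)} 2079 = - 48 \left(-4\right)^{2} \cdot 2079 = \left(-48\right) 16 \cdot 2079 = \left(-768\right) 2079 = -1596672$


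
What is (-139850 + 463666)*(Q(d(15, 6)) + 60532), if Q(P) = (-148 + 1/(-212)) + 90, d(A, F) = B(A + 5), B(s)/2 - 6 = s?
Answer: 1037869704598/53 ≈ 1.9582e+10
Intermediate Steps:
B(s) = 12 + 2*s
d(A, F) = 22 + 2*A (d(A, F) = 12 + 2*(A + 5) = 12 + 2*(5 + A) = 12 + (10 + 2*A) = 22 + 2*A)
Q(P) = -12297/212 (Q(P) = (-148 - 1/212) + 90 = -31377/212 + 90 = -12297/212)
(-139850 + 463666)*(Q(d(15, 6)) + 60532) = (-139850 + 463666)*(-12297/212 + 60532) = 323816*(12820487/212) = 1037869704598/53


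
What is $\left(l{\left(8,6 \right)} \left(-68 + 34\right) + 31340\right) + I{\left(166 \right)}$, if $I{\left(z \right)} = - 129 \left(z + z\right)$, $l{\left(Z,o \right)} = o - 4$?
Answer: $-11556$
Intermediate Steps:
$l{\left(Z,o \right)} = -4 + o$
$I{\left(z \right)} = - 258 z$ ($I{\left(z \right)} = - 129 \cdot 2 z = - 258 z$)
$\left(l{\left(8,6 \right)} \left(-68 + 34\right) + 31340\right) + I{\left(166 \right)} = \left(\left(-4 + 6\right) \left(-68 + 34\right) + 31340\right) - 42828 = \left(2 \left(-34\right) + 31340\right) - 42828 = \left(-68 + 31340\right) - 42828 = 31272 - 42828 = -11556$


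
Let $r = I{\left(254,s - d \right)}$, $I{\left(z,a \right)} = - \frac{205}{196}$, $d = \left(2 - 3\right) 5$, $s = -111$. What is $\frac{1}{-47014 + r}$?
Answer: $- \frac{196}{9214949} \approx -2.127 \cdot 10^{-5}$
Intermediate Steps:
$d = -5$ ($d = \left(-1\right) 5 = -5$)
$I{\left(z,a \right)} = - \frac{205}{196}$ ($I{\left(z,a \right)} = \left(-205\right) \frac{1}{196} = - \frac{205}{196}$)
$r = - \frac{205}{196} \approx -1.0459$
$\frac{1}{-47014 + r} = \frac{1}{-47014 - \frac{205}{196}} = \frac{1}{- \frac{9214949}{196}} = - \frac{196}{9214949}$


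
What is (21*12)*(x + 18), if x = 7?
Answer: 6300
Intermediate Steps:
(21*12)*(x + 18) = (21*12)*(7 + 18) = 252*25 = 6300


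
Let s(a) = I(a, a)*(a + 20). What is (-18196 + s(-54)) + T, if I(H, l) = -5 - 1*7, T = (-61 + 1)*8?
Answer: -18268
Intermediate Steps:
T = -480 (T = -60*8 = -480)
I(H, l) = -12 (I(H, l) = -5 - 7 = -12)
s(a) = -240 - 12*a (s(a) = -12*(a + 20) = -12*(20 + a) = -240 - 12*a)
(-18196 + s(-54)) + T = (-18196 + (-240 - 12*(-54))) - 480 = (-18196 + (-240 + 648)) - 480 = (-18196 + 408) - 480 = -17788 - 480 = -18268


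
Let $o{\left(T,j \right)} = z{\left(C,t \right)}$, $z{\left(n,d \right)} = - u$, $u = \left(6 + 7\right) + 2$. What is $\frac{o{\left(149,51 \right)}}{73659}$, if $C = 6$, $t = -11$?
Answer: $- \frac{5}{24553} \approx -0.00020364$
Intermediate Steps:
$u = 15$ ($u = 13 + 2 = 15$)
$z{\left(n,d \right)} = -15$ ($z{\left(n,d \right)} = \left(-1\right) 15 = -15$)
$o{\left(T,j \right)} = -15$
$\frac{o{\left(149,51 \right)}}{73659} = - \frac{15}{73659} = \left(-15\right) \frac{1}{73659} = - \frac{5}{24553}$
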